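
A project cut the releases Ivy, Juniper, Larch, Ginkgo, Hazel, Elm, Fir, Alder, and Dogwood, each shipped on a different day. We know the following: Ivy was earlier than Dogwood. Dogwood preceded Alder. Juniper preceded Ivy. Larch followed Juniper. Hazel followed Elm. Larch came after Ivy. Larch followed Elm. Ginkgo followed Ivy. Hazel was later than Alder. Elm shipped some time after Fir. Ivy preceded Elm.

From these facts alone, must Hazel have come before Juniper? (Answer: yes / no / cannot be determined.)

no

Tracing the constraints gives Juniper → Ivy → Elm → Hazel, so Juniper must come before Hazel.
That means Hazel cannot be before Juniper.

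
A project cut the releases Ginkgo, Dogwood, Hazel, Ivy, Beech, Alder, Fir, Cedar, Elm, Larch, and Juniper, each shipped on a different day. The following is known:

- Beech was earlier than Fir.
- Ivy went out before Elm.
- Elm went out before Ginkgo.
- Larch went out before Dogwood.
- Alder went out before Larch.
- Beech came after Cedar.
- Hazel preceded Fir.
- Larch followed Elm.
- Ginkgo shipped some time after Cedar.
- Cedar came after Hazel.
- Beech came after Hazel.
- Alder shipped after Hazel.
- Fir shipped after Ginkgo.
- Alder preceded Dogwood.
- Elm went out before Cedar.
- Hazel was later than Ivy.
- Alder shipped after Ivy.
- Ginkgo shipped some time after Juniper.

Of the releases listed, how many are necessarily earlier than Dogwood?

5

Directly stated before Dogwood: Alder and Larch.
Elm reaches Dogwood via Elm → Larch → Dogwood.
Hazel reaches Dogwood via Hazel → Alder → Dogwood.
Ivy reaches Dogwood via Ivy → Alder → Dogwood.
That's Alder, Elm, Hazel, Ivy, and Larch — 5 in all.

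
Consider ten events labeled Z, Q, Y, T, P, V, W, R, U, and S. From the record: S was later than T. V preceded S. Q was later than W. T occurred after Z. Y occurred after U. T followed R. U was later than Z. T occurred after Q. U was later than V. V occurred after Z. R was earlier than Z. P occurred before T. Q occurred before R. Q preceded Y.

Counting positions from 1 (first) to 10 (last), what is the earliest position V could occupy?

5

Q, R, W, and Z must all come before V — 4 forced predecessors.
Nothing else is forced ahead of V, so its earliest slot is position 4 + 1 = 5.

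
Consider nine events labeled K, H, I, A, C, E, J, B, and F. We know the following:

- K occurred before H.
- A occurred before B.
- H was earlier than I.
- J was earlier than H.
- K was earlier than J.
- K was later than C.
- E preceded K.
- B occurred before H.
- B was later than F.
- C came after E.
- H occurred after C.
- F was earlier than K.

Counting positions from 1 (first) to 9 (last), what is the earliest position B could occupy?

3

A and F must both come before B — 2 forced predecessors.
Nothing else is forced ahead of B, so its earliest slot is position 2 + 1 = 3.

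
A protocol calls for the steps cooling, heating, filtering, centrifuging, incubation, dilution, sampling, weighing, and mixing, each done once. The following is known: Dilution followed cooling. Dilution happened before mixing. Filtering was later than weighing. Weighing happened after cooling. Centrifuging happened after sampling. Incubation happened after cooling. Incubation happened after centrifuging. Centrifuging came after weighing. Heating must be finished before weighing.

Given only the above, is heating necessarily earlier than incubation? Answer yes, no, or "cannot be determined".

yes

Chain the constraints: heating → weighing → centrifuging → incubation. Each link is directly stated, so heating comes before incubation.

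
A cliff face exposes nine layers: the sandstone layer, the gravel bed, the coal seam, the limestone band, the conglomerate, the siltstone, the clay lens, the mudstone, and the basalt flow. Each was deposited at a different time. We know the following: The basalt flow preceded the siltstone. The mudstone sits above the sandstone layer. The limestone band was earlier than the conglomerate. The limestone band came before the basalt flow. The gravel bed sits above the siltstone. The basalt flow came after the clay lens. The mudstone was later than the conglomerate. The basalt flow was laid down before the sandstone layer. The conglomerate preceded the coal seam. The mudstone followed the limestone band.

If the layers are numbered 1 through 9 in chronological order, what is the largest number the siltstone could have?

8

The siltstone must come before the gravel bed — 1 layer forced after it.
Everything else can be placed before the siltstone in some valid order, so the siltstone can sit as late as position 9 − 1 = 8.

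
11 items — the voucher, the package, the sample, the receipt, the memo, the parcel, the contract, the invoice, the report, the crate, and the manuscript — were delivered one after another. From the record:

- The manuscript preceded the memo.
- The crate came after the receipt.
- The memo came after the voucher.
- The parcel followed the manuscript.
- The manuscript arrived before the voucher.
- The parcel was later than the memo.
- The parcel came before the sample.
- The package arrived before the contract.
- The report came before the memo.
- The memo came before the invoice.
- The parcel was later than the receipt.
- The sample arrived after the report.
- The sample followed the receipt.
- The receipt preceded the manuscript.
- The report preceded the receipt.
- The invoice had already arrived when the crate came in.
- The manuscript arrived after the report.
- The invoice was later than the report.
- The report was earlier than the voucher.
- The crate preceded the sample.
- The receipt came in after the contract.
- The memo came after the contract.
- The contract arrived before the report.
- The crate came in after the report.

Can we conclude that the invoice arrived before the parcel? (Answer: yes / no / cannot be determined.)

No chain of stated constraints runs from the invoice to the parcel, and none runs from the parcel to the invoice either.
So the relative order of the invoice and the parcel is not fixed by the given facts.

cannot be determined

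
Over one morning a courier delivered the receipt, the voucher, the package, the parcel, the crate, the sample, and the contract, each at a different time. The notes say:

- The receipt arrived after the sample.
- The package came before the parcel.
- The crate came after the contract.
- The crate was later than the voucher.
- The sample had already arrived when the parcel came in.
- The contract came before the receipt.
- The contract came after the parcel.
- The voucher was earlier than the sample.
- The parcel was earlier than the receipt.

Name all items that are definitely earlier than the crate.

the contract, the package, the parcel, the sample, the voucher

Directly stated before the crate: the contract and the voucher.
The package reaches the crate via the package → the parcel → the contract → the crate.
The parcel reaches the crate via the parcel → the contract → the crate.
The sample reaches the crate via the sample → the parcel → the contract → the crate.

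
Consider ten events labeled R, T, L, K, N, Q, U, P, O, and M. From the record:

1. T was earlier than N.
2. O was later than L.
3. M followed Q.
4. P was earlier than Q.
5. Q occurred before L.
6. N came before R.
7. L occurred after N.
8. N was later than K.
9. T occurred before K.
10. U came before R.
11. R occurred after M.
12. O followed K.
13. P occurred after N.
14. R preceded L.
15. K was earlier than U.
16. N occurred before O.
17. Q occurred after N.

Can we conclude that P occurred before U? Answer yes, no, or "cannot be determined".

No chain of stated constraints runs from P to U, and none runs from U to P either.
So the relative order of P and U is not fixed by the given facts.

cannot be determined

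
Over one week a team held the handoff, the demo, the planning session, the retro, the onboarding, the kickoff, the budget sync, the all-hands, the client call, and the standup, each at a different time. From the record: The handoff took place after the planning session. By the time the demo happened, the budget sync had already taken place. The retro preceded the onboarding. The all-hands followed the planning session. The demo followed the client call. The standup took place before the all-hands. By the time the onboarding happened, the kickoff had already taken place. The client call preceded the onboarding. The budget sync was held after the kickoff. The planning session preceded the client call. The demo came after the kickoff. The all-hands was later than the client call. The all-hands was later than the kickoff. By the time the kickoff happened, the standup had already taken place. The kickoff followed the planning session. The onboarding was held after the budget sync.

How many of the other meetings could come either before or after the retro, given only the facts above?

Forced after the retro: the onboarding.
That leaves the all-hands, the budget sync, the client call, the demo, the handoff, the kickoff, the planning session, and the standup with no forced order relative to the retro — 8.

8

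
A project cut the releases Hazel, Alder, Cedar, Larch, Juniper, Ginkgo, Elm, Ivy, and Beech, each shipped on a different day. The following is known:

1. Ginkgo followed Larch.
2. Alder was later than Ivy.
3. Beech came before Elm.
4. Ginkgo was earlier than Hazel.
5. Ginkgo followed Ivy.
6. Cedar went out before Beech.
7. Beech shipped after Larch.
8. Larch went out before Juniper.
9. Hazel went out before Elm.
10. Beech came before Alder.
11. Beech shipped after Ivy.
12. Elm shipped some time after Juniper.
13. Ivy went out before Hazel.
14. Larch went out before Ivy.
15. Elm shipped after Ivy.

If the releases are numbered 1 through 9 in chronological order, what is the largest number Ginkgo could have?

Ginkgo must come before Elm and Hazel — 2 releases forced after it.
Everything else can be placed before Ginkgo in some valid order, so Ginkgo can sit as late as position 9 − 2 = 7.

7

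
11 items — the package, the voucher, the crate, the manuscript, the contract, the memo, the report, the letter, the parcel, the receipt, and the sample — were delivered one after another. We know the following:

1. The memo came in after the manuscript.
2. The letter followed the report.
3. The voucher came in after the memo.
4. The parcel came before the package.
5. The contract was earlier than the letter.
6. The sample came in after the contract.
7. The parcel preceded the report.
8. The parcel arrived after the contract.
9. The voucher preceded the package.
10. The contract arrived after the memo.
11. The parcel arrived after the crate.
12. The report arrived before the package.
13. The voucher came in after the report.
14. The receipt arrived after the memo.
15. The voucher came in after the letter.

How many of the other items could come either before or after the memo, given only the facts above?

1

Forced before the memo: the manuscript; forced after the memo: the contract, the letter, the package, the parcel, the receipt, the report, the sample, and the voucher.
That leaves the crate with no forced order relative to the memo — 1.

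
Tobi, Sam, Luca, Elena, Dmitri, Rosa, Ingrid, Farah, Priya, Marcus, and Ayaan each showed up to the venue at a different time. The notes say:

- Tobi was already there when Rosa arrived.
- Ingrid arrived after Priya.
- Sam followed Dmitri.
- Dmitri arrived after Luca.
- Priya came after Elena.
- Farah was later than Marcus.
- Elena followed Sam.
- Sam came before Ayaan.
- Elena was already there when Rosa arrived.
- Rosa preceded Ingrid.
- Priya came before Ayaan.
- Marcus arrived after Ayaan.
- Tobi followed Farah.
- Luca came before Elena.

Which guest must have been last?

Ingrid

Every other guest has a chain of constraints placing them before Ingrid, so Ingrid is last.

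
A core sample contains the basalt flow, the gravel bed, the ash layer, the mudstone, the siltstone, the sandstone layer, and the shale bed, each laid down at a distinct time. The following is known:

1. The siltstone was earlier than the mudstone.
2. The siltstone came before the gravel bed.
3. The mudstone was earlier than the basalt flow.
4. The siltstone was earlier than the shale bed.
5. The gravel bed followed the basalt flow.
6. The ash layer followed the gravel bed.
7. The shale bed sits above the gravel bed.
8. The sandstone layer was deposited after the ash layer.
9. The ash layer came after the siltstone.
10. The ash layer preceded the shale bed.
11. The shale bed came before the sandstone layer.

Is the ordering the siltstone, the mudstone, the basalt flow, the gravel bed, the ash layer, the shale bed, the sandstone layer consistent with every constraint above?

yes

Check each stated constraint against the proposed order — e.g. the siltstone is ahead of the ash layer; the siltstone is ahead of the shale bed. Every pair is in the required order; nothing is violated.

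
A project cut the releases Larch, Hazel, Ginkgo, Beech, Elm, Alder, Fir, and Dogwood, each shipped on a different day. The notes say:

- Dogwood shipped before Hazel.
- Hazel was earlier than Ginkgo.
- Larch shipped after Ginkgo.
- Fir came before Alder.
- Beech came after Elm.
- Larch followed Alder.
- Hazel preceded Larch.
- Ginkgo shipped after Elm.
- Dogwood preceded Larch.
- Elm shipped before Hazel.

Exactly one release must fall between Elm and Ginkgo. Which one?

Hazel

Tracing the constraints gives Elm → Hazel → Ginkgo, so Hazel sits after Elm and before Ginkgo.
No other release is forced both after Elm and before Ginkgo.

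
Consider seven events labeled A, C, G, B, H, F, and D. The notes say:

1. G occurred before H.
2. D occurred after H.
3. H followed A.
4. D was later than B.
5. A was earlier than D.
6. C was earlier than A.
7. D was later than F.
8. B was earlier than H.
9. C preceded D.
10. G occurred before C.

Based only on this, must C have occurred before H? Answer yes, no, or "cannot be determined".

yes

Chain the constraints: C → A → H. Each link is directly stated, so C comes before H.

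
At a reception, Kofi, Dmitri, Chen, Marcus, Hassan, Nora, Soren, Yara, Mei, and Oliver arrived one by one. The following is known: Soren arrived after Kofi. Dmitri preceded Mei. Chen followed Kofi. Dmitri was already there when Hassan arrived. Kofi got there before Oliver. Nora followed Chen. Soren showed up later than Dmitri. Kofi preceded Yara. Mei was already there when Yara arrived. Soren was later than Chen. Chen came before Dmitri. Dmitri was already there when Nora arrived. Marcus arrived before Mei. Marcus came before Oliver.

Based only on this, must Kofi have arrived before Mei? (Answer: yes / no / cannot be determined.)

Chain the constraints: Kofi → Chen → Dmitri → Mei. Each link is directly stated, so Kofi comes before Mei.

yes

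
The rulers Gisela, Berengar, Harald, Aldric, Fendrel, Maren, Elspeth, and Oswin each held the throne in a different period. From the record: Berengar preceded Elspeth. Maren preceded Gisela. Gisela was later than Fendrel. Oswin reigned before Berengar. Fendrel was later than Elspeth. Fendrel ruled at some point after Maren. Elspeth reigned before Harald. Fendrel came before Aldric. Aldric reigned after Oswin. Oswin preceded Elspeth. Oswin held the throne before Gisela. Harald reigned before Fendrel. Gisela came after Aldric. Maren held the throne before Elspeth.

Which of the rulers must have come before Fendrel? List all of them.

Directly stated before Fendrel: Elspeth, Harald, and Maren.
Berengar reaches Fendrel via Berengar → Elspeth → Fendrel.
Oswin reaches Fendrel via Oswin → Elspeth → Fendrel.
No chain forces Gisela (or any of the others) ahead of Fendrel.

Berengar, Elspeth, Harald, Maren, Oswin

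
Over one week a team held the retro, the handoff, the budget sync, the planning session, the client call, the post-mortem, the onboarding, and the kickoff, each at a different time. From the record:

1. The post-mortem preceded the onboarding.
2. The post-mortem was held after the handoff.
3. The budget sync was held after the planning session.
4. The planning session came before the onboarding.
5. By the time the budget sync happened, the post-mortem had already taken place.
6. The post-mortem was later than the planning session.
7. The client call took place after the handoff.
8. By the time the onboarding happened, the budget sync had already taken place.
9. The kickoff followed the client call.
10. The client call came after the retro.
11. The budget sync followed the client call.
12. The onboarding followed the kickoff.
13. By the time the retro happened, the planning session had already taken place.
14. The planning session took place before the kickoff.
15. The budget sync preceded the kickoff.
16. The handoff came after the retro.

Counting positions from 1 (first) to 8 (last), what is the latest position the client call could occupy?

The client call must come before the budget sync, the kickoff, and the onboarding — 3 meetings forced after it.
Everything else can be placed before the client call in some valid order, so the client call can sit as late as position 8 − 3 = 5.

5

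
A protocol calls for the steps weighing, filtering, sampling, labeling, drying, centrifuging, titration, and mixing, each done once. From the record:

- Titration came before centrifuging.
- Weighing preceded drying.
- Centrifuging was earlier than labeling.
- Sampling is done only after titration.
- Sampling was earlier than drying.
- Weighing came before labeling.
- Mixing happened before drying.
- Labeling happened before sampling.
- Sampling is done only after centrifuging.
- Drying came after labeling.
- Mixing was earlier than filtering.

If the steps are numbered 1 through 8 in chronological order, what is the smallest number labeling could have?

Centrifuging, titration, and weighing must all come before labeling — 3 forced predecessors.
Nothing else is forced ahead of labeling, so its earliest slot is position 3 + 1 = 4.

4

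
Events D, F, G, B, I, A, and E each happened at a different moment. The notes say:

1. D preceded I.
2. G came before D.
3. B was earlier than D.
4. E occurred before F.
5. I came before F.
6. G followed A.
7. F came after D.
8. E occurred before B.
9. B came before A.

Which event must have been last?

F

Every other event has a chain of constraints placing it before F, so F is last.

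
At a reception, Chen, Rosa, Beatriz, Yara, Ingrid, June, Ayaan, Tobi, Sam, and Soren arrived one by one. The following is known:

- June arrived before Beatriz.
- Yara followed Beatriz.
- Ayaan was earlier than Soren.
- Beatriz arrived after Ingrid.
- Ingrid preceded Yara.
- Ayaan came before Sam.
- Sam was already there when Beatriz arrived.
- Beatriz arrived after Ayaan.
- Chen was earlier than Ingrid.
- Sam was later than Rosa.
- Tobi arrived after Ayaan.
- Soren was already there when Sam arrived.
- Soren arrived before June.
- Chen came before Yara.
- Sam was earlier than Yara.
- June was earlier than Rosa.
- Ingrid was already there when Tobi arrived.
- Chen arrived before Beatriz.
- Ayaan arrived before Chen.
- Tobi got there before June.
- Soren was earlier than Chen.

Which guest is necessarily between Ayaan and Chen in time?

Soren

Tracing the constraints gives Ayaan → Soren → Chen, so Soren sits after Ayaan and before Chen.
No other guest is forced both after Ayaan and before Chen.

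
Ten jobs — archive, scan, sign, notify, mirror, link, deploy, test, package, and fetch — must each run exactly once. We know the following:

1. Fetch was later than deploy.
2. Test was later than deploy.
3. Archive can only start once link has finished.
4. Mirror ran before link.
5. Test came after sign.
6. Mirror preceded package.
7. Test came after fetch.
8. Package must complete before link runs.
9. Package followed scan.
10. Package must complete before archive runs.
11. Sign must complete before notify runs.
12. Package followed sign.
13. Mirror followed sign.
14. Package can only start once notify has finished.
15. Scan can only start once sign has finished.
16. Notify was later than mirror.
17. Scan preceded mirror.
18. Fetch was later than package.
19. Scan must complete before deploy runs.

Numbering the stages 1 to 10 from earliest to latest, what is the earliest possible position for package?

5

Mirror, notify, scan, and sign must all come before package — 4 forced predecessors.
Nothing else is forced ahead of package, so its earliest slot is position 4 + 1 = 5.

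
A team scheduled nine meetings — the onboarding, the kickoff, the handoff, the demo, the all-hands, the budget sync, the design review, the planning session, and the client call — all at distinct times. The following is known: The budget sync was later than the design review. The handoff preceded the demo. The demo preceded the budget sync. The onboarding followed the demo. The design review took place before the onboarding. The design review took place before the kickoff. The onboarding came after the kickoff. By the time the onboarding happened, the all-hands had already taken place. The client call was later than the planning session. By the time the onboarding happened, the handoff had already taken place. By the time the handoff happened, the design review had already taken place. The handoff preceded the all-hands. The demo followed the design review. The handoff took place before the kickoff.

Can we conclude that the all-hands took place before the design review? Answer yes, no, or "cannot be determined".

no

Tracing the constraints gives the design review → the handoff → the all-hands, so the design review must come before the all-hands.
That means the all-hands cannot be before the design review.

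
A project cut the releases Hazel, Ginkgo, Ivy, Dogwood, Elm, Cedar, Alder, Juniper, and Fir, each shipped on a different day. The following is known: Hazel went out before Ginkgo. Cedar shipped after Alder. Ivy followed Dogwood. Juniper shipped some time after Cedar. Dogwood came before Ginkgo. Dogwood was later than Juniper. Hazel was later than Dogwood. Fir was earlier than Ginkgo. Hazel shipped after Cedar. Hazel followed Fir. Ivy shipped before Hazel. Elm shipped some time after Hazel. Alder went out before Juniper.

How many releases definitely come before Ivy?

Directly stated before Ivy: Dogwood.
Alder reaches Ivy via Alder → Juniper → Dogwood → Ivy.
Cedar reaches Ivy via Cedar → Juniper → Dogwood → Ivy.
Juniper reaches Ivy via Juniper → Dogwood → Ivy.
No chain forces Elm (or any of the others) ahead of Ivy.
That's Alder, Cedar, Dogwood, and Juniper — 4 in all.

4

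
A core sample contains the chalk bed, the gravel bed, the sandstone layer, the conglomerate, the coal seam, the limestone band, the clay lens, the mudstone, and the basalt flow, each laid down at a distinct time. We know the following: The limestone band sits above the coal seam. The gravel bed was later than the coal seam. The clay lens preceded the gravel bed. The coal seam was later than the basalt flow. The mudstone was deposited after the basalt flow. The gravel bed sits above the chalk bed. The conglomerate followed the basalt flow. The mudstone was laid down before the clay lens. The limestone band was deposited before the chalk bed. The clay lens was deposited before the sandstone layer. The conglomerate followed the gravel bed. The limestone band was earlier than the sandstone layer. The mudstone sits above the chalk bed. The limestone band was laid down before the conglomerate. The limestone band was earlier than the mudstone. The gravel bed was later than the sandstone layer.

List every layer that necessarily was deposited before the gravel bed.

the basalt flow, the chalk bed, the clay lens, the coal seam, the limestone band, the mudstone, the sandstone layer

Directly stated before the gravel bed: the chalk bed, the clay lens, the coal seam, and the sandstone layer.
The basalt flow reaches the gravel bed via the basalt flow → the coal seam → the gravel bed.
The limestone band reaches the gravel bed via the limestone band → the chalk bed → the gravel bed.
The mudstone reaches the gravel bed via the mudstone → the clay lens → the gravel bed.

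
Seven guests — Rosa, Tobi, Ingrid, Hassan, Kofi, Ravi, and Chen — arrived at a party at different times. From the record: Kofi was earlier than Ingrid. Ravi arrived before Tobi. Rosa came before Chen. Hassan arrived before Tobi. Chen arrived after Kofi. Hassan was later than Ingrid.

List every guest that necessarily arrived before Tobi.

Hassan, Ingrid, Kofi, Ravi

Directly stated before Tobi: Hassan and Ravi.
Ingrid reaches Tobi via Ingrid → Hassan → Tobi.
Kofi reaches Tobi via Kofi → Ingrid → Hassan → Tobi.
No chain forces Rosa (or any of the others) ahead of Tobi.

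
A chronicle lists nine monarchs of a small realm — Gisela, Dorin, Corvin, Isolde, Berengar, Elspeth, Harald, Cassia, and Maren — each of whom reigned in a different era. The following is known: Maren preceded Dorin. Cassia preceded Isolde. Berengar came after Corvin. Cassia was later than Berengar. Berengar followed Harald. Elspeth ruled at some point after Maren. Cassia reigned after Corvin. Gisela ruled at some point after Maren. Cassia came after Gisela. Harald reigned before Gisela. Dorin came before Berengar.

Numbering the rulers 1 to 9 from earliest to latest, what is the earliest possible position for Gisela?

Harald and Maren must both come before Gisela — 2 forced predecessors.
Nothing else is forced ahead of Gisela, so their earliest slot is position 2 + 1 = 3.

3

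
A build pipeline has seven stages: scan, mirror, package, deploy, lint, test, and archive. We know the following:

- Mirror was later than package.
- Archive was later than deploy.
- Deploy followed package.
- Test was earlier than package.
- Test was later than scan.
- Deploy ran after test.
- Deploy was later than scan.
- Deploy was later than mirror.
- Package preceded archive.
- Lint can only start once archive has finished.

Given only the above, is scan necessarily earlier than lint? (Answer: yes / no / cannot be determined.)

yes

Chain the constraints: scan → deploy → archive → lint. Each link is directly stated, so scan comes before lint.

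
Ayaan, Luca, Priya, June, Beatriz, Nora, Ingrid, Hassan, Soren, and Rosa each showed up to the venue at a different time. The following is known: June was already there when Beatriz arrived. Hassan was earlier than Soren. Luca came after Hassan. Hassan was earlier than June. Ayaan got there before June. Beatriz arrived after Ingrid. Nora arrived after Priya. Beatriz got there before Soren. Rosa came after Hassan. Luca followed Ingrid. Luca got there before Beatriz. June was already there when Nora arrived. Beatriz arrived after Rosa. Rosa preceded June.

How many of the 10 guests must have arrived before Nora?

5

Directly stated before Nora: June and Priya.
Ayaan reaches Nora via Ayaan → June → Nora.
Hassan reaches Nora via Hassan → June → Nora.
Rosa reaches Nora via Rosa → June → Nora.
No chain forces Luca (or any of the others) ahead of Nora.
That's Ayaan, Hassan, June, Priya, and Rosa — 5 in all.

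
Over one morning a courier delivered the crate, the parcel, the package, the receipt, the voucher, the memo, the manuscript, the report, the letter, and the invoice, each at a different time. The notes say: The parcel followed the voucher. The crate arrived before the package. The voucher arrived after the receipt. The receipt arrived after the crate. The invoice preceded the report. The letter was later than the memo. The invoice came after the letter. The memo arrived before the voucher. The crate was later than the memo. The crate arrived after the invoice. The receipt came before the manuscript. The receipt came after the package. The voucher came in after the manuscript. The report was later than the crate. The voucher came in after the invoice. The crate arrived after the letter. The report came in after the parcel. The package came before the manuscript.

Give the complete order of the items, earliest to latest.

The constraints fix every adjacent pair, so only one ordering works:
the memo → the letter → the invoice → the crate → the package → the receipt → the manuscript → the voucher → the parcel → the report.

the memo, the letter, the invoice, the crate, the package, the receipt, the manuscript, the voucher, the parcel, the report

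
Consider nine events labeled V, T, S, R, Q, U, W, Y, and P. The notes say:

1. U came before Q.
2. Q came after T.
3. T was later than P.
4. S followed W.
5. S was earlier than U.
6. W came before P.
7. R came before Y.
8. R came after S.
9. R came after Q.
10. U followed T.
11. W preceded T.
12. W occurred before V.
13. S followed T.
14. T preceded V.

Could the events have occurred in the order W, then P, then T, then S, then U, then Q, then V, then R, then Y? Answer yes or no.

Check each stated constraint against the proposed order — e.g. T is ahead of V; W is ahead of V. Every pair is in the required order; nothing is violated.

yes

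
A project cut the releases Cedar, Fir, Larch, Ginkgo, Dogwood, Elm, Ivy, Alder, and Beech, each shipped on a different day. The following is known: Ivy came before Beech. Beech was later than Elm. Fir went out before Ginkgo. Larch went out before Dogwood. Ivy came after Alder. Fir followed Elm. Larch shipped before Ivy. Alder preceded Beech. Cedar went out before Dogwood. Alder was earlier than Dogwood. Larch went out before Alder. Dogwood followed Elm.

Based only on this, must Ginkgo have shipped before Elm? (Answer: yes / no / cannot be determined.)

Tracing the constraints gives Elm → Fir → Ginkgo, so Elm must come before Ginkgo.
That means Ginkgo cannot be before Elm.

no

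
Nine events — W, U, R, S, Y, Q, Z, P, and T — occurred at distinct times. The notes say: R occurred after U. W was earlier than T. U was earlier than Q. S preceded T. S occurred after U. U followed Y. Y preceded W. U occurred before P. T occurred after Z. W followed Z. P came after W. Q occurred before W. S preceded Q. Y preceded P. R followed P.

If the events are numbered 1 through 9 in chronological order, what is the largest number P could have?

8

P must come before R — 1 event forced after it.
Everything else can be placed before P in some valid order, so P can sit as late as position 9 − 1 = 8.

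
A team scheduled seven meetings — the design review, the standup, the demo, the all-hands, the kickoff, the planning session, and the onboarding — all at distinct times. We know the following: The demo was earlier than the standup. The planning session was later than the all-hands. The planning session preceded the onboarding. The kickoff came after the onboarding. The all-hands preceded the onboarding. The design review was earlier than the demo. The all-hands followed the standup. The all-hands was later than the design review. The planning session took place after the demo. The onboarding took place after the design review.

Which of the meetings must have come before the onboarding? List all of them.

the all-hands, the demo, the design review, the planning session, the standup

Directly stated before the onboarding: the all-hands, the design review, and the planning session.
The demo reaches the onboarding via the demo → the planning session → the onboarding.
The standup reaches the onboarding via the standup → the all-hands → the onboarding.
No chain forces the kickoff ahead of the onboarding.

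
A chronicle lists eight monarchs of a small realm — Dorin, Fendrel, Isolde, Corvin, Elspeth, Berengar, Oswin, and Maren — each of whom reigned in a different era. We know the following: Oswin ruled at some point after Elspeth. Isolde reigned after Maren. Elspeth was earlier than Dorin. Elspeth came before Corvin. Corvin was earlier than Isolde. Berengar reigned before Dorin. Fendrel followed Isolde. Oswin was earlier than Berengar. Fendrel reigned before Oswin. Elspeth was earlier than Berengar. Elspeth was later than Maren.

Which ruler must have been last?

Every other ruler has a chain of constraints placing them before Dorin, so Dorin is last.

Dorin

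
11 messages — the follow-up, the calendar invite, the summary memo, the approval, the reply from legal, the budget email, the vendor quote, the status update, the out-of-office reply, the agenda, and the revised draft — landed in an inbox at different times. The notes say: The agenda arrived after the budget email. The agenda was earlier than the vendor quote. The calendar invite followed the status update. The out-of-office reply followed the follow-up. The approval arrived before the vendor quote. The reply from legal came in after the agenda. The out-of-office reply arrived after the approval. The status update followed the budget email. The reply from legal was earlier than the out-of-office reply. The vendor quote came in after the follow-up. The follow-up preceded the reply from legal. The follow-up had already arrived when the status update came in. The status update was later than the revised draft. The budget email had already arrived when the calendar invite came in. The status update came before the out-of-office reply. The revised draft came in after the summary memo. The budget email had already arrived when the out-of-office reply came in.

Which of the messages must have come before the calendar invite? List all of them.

Directly stated before the calendar invite: the budget email and the status update.
The follow-up reaches the calendar invite via the follow-up → the status update → the calendar invite.
The revised draft reaches the calendar invite via the revised draft → the status update → the calendar invite.
The summary memo reaches the calendar invite via the summary memo → the revised draft → the status update → the calendar invite.
No chain forces the reply from legal (or any of the others) ahead of the calendar invite.

the budget email, the follow-up, the revised draft, the status update, the summary memo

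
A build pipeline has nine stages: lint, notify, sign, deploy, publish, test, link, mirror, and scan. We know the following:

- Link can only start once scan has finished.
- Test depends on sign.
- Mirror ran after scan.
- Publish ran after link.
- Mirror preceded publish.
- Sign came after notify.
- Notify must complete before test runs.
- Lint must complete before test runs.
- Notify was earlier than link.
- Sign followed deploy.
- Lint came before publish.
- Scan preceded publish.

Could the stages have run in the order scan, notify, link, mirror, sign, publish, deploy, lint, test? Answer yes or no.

no

The constraints require deploy before sign, but in the proposed sequence sign appears ahead of deploy. That one violation is enough.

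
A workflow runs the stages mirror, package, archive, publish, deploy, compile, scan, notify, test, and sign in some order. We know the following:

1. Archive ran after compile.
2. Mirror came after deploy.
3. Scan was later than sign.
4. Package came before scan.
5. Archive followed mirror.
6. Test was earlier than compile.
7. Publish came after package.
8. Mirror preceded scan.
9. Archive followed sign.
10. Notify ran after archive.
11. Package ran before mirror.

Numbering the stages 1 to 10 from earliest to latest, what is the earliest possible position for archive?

Compile, deploy, mirror, package, sign, and test must all come before archive — 6 forced predecessors.
Nothing else is forced ahead of archive, so its earliest slot is position 6 + 1 = 7.

7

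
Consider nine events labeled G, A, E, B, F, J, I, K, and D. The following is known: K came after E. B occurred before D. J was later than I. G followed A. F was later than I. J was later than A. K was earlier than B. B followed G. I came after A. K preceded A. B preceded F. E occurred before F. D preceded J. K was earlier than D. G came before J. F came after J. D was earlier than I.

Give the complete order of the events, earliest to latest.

The constraints fix every adjacent pair, so only one ordering works:
E → K → A → G → B → D → I → J → F.

E, K, A, G, B, D, I, J, F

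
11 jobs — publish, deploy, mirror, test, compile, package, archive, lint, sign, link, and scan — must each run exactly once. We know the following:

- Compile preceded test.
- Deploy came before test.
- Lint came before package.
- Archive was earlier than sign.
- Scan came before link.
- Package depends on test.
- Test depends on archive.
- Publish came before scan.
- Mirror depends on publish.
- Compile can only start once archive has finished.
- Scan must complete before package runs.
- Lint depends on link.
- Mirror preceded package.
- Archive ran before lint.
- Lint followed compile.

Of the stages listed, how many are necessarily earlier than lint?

5

Directly stated before lint: archive, compile, and link.
Publish reaches lint via publish → scan → link → lint.
Scan reaches lint via scan → link → lint.
That's archive, compile, link, publish, and scan — 5 in all.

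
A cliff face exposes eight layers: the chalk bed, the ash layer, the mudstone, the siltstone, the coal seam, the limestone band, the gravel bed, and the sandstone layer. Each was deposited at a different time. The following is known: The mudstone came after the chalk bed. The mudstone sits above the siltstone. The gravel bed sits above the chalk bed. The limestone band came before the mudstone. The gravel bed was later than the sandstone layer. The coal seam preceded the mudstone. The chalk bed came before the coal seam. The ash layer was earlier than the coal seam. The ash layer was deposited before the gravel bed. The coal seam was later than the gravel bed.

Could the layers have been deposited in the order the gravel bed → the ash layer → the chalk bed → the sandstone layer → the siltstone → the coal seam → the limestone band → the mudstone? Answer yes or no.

The constraints require the ash layer before the gravel bed, but in the proposed sequence the gravel bed appears ahead of the ash layer. That one violation is enough.

no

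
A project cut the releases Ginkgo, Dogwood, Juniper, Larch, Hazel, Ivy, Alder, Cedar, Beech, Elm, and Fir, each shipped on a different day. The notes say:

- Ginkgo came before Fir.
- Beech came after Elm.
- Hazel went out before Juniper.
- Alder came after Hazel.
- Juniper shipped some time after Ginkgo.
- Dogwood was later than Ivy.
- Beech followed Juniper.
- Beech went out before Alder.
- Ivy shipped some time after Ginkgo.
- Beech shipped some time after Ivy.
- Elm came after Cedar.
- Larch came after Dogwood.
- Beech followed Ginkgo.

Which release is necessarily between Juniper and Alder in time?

Beech

Tracing the constraints gives Juniper → Beech → Alder, so Beech sits after Juniper and before Alder.
No other release is forced both after Juniper and before Alder.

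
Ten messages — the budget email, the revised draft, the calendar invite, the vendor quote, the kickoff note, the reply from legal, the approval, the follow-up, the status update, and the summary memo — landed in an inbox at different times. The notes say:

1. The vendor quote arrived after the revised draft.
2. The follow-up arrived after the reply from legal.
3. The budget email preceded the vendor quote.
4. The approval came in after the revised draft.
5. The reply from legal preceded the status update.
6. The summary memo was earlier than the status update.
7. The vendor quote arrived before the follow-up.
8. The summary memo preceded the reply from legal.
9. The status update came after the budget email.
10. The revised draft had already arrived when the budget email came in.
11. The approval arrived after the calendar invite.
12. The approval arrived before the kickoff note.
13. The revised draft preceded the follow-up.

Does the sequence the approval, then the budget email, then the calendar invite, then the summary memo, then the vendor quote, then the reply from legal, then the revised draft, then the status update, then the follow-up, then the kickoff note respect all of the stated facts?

no

The constraints require the revised draft before the approval, but in the proposed sequence the approval appears ahead of the revised draft. That one violation is enough.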